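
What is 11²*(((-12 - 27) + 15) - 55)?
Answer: -9559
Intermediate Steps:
11²*(((-12 - 27) + 15) - 55) = 121*((-39 + 15) - 55) = 121*(-24 - 55) = 121*(-79) = -9559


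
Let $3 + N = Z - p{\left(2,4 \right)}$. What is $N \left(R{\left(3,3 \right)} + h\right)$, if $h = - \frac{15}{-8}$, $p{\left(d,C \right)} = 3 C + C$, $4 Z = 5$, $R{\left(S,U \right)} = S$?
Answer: $- \frac{2769}{32} \approx -86.531$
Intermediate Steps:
$Z = \frac{5}{4}$ ($Z = \frac{1}{4} \cdot 5 = \frac{5}{4} \approx 1.25$)
$p{\left(d,C \right)} = 4 C$
$h = \frac{15}{8}$ ($h = \left(-15\right) \left(- \frac{1}{8}\right) = \frac{15}{8} \approx 1.875$)
$N = - \frac{71}{4}$ ($N = -3 + \left(\frac{5}{4} - 4 \cdot 4\right) = -3 + \left(\frac{5}{4} - 16\right) = -3 - \frac{59}{4} = - \frac{71}{4} \approx -17.75$)
$N \left(R{\left(3,3 \right)} + h\right) = - \frac{71 \left(3 + \frac{15}{8}\right)}{4} = \left(- \frac{71}{4}\right) \frac{39}{8} = - \frac{2769}{32}$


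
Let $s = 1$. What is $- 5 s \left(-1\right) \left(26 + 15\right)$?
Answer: $205$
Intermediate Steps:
$- 5 s \left(-1\right) \left(26 + 15\right) = \left(-5\right) 1 \left(-1\right) \left(26 + 15\right) = \left(-5\right) \left(-1\right) 41 = 5 \cdot 41 = 205$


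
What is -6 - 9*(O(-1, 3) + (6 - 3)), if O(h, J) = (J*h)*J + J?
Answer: 21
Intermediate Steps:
O(h, J) = J + h*J² (O(h, J) = h*J² + J = J + h*J²)
-6 - 9*(O(-1, 3) + (6 - 3)) = -6 - 9*(3*(1 + 3*(-1)) + (6 - 3)) = -6 - 9*(3*(1 - 3) + 3) = -6 - 9*(3*(-2) + 3) = -6 - 9*(-6 + 3) = -6 - 9*(-3) = -6 + 27 = 21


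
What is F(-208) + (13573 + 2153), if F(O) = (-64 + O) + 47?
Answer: 15501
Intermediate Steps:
F(O) = -17 + O
F(-208) + (13573 + 2153) = (-17 - 208) + (13573 + 2153) = -225 + 15726 = 15501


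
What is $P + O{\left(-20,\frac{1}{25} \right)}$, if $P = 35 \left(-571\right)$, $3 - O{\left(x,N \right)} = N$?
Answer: $- \frac{499551}{25} \approx -19982.0$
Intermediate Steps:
$O{\left(x,N \right)} = 3 - N$
$P = -19985$
$P + O{\left(-20,\frac{1}{25} \right)} = -19985 + \left(3 - \frac{1}{25}\right) = -19985 + \frac{74}{25} = - \frac{499551}{25}$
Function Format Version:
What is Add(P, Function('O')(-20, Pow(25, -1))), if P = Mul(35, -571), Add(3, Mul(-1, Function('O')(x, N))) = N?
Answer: Rational(-499551, 25) ≈ -19982.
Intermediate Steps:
Function('O')(x, N) = Add(3, Mul(-1, N))
P = -19985
Add(P, Function('O')(-20, Pow(25, -1))) = Add(-19985, Add(3, Mul(-1, Pow(25, -1)))) = Add(-19985, Add(3, Mul(-1, Rational(1, 25)))) = Add(-19985, Add(3, Rational(-1, 25))) = Add(-19985, Rational(74, 25)) = Rational(-499551, 25)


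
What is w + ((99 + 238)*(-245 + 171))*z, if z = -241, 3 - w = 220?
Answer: 6009841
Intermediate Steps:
w = -217 (w = 3 - 1*220 = 3 - 220 = -217)
w + ((99 + 238)*(-245 + 171))*z = -217 + ((99 + 238)*(-245 + 171))*(-241) = -217 + (337*(-74))*(-241) = -217 - 24938*(-241) = -217 + 6010058 = 6009841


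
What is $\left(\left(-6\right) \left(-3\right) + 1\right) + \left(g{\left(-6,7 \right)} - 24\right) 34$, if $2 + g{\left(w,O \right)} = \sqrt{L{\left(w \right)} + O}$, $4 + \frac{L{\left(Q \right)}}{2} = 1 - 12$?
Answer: $-865 + 34 i \sqrt{23} \approx -865.0 + 163.06 i$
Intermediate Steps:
$L{\left(Q \right)} = -30$ ($L{\left(Q \right)} = -8 + 2 \left(1 - 12\right) = -8 + 2 \left(-11\right) = -8 - 22 = -30$)
$g{\left(w,O \right)} = -2 + \sqrt{-30 + O}$
$\left(\left(-6\right) \left(-3\right) + 1\right) + \left(g{\left(-6,7 \right)} - 24\right) 34 = \left(\left(-6\right) \left(-3\right) + 1\right) + \left(\left(-2 + \sqrt{-30 + 7}\right) - 24\right) 34 = \left(18 + 1\right) + \left(\left(-2 + \sqrt{-23}\right) - 24\right) 34 = 19 + \left(\left(-2 + i \sqrt{23}\right) - 24\right) 34 = 19 + \left(-26 + i \sqrt{23}\right) 34 = 19 - \left(884 - 34 i \sqrt{23}\right) = -865 + 34 i \sqrt{23}$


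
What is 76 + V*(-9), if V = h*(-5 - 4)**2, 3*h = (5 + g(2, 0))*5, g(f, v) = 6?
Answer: -13289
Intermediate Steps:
h = 55/3 (h = ((5 + 6)*5)/3 = (11*5)/3 = (1/3)*55 = 55/3 ≈ 18.333)
V = 1485 (V = 55*(-5 - 4)**2/3 = (55/3)*(-9)**2 = (55/3)*81 = 1485)
76 + V*(-9) = 76 + 1485*(-9) = 76 - 13365 = -13289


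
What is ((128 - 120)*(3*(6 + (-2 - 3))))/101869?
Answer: 24/101869 ≈ 0.00023560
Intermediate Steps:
((128 - 120)*(3*(6 + (-2 - 3))))/101869 = (8*(3*(6 - 5)))*(1/101869) = (8*(3*1))*(1/101869) = (8*3)*(1/101869) = 24*(1/101869) = 24/101869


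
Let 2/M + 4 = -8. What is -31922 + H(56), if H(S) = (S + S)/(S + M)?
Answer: -10693198/335 ≈ -31920.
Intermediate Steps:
M = -1/6 (M = 2/(-4 - 8) = 2/(-12) = 2*(-1/12) = -1/6 ≈ -0.16667)
H(S) = 2*S/(-1/6 + S) (H(S) = (S + S)/(S - 1/6) = (2*S)/(-1/6 + S) = 2*S/(-1/6 + S))
-31922 + H(56) = -31922 + 12*56/(-1 + 6*56) = -31922 + 12*56/(-1 + 336) = -31922 + 12*56/335 = -31922 + 12*56*(1/335) = -31922 + 672/335 = -10693198/335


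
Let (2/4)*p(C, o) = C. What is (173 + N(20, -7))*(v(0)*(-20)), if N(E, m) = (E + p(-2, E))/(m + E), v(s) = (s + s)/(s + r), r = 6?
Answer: 0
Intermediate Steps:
p(C, o) = 2*C
v(s) = 2*s/(6 + s) (v(s) = (s + s)/(s + 6) = (2*s)/(6 + s) = 2*s/(6 + s))
N(E, m) = (-4 + E)/(E + m) (N(E, m) = (E + 2*(-2))/(m + E) = (E - 4)/(E + m) = (-4 + E)/(E + m))
(173 + N(20, -7))*(v(0)*(-20)) = (173 + (-4 + 20)/(20 - 7))*((2*0/(6 + 0))*(-20)) = (173 + 16/13)*((2*0/6)*(-20)) = (173 + (1/13)*16)*((2*0*(⅙))*(-20)) = (173 + 16/13)*(0*(-20)) = (2265/13)*0 = 0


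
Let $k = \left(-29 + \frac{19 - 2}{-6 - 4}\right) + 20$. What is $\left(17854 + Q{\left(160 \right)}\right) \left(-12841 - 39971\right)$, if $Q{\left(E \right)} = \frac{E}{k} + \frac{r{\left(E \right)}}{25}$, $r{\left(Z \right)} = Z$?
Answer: $- \frac{504212746968}{535} \approx -9.4245 \cdot 10^{8}$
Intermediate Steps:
$k = - \frac{107}{10}$ ($k = \left(-29 + \frac{17}{-10}\right) + 20 = \left(-29 + 17 \left(- \frac{1}{10}\right)\right) + 20 = \left(-29 - \frac{17}{10}\right) + 20 = - \frac{307}{10} + 20 = - \frac{107}{10} \approx -10.7$)
$Q{\left(E \right)} = - \frac{143 E}{2675}$ ($Q{\left(E \right)} = \frac{E}{- \frac{107}{10}} + \frac{E}{25} = E \left(- \frac{10}{107}\right) + E \frac{1}{25} = - \frac{10 E}{107} + \frac{E}{25} = - \frac{143 E}{2675}$)
$\left(17854 + Q{\left(160 \right)}\right) \left(-12841 - 39971\right) = \left(17854 - \frac{4576}{535}\right) \left(-12841 - 39971\right) = \left(17854 - \frac{4576}{535}\right) \left(-52812\right) = \frac{9547314}{535} \left(-52812\right) = - \frac{504212746968}{535}$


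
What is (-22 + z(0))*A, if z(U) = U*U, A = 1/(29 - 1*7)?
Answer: -1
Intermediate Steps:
A = 1/22 (A = 1/(29 - 7) = 1/22 ≈ 0.045455)
z(U) = U²
(-22 + z(0))*A = (-22 + 0²)*(1/22) = (-22 + 0)*(1/22) = -22*1/22 = -1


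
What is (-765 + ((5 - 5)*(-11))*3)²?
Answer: 585225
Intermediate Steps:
(-765 + ((5 - 5)*(-11))*3)² = (-765 + (0*(-11))*3)² = (-765 + 0*3)² = (-765 + 0)² = (-765)² = 585225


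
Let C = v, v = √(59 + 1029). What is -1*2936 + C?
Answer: -2936 + 8*√17 ≈ -2903.0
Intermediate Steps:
v = 8*√17 (v = √1088 = 8*√17 ≈ 32.985)
C = 8*√17 ≈ 32.985
-1*2936 + C = -1*2936 + 8*√17 = -2936 + 8*√17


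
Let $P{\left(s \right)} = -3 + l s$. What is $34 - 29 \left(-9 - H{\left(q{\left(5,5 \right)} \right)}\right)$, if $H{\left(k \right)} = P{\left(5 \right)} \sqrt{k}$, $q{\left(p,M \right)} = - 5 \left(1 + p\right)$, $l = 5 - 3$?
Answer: $295 + 203 i \sqrt{30} \approx 295.0 + 1111.9 i$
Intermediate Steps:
$l = 2$ ($l = 5 - 3 = 2$)
$q{\left(p,M \right)} = -5 - 5 p$
$P{\left(s \right)} = -3 + 2 s$
$H{\left(k \right)} = 7 \sqrt{k}$ ($H{\left(k \right)} = \left(-3 + 2 \cdot 5\right) \sqrt{k} = \left(-3 + 10\right) \sqrt{k} = 7 \sqrt{k}$)
$34 - 29 \left(-9 - H{\left(q{\left(5,5 \right)} \right)}\right) = 34 - 29 \left(-9 - 7 \sqrt{-5 - 25}\right) = 34 - 29 \left(-9 - 7 \sqrt{-30}\right) = 34 - 29 \left(-9 - 7 i \sqrt{30}\right) = 34 + \left(261 + 203 i \sqrt{30}\right) = 295 + 203 i \sqrt{30}$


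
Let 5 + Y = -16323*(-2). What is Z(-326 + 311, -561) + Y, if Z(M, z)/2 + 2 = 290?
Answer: 33217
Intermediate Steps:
Z(M, z) = 576 (Z(M, z) = -4 + 2*290 = -4 + 580 = 576)
Y = 32641 (Y = -5 - 16323*(-2) = -5 + 32646 = 32641)
Z(-326 + 311, -561) + Y = 576 + 32641 = 33217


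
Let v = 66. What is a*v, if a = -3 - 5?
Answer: -528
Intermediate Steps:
a = -8
a*v = -8*66 = -528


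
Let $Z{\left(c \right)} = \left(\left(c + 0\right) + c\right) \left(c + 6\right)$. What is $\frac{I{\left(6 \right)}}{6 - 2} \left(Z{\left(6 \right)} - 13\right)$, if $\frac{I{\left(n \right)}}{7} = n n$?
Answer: $8253$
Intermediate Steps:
$Z{\left(c \right)} = 2 c \left(6 + c\right)$ ($Z{\left(c \right)} = \left(c + c\right) \left(6 + c\right) = 2 c \left(6 + c\right)$)
$I{\left(n \right)} = 7 n^{2}$ ($I{\left(n \right)} = 7 n n = 7 n^{2}$)
$\frac{I{\left(6 \right)}}{6 - 2} \left(Z{\left(6 \right)} - 13\right) = \frac{7 \cdot 6^{2}}{6 - 2} \left(2 \cdot 6 \left(6 + 6\right) - 13\right) = \frac{7 \cdot 36}{4} \left(2 \cdot 6 \cdot 12 - 13\right) = 252 \cdot \frac{1}{4} \left(144 - 13\right) = 63 \cdot 131 = 8253$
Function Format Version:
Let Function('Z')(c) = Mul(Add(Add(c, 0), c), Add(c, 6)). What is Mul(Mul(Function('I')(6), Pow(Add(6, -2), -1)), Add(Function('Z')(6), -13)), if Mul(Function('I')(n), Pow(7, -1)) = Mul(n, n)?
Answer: 8253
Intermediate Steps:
Function('Z')(c) = Mul(2, c, Add(6, c)) (Function('Z')(c) = Mul(Add(c, c), Add(6, c)) = Mul(Mul(2, c), Add(6, c)) = Mul(2, c, Add(6, c)))
Function('I')(n) = Mul(7, Pow(n, 2)) (Function('I')(n) = Mul(7, Mul(n, n)) = Mul(7, Pow(n, 2)))
Mul(Mul(Function('I')(6), Pow(Add(6, -2), -1)), Add(Function('Z')(6), -13)) = Mul(Mul(Mul(7, Pow(6, 2)), Pow(Add(6, -2), -1)), Add(Mul(2, 6, Add(6, 6)), -13)) = Mul(Mul(Mul(7, 36), Pow(4, -1)), Add(Mul(2, 6, 12), -13)) = Mul(Mul(252, Rational(1, 4)), Add(144, -13)) = Mul(63, 131) = 8253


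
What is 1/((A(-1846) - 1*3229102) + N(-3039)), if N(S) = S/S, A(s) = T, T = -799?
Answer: -1/3229900 ≈ -3.0961e-7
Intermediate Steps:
A(s) = -799
N(S) = 1
1/((A(-1846) - 1*3229102) + N(-3039)) = 1/((-799 - 1*3229102) + 1) = 1/((-799 - 3229102) + 1) = 1/(-3229901 + 1) = 1/(-3229900) = -1/3229900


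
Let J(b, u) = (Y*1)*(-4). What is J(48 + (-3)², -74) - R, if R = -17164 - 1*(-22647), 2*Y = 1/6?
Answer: -16450/3 ≈ -5483.3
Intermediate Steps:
Y = 1/12 (Y = (½)/6 = (½)*(⅙) = 1/12 ≈ 0.083333)
R = 5483 (R = -17164 + 22647 = 5483)
J(b, u) = -⅓ (J(b, u) = ((1/12)*1)*(-4) = (1/12)*(-4) = -⅓)
J(48 + (-3)², -74) - R = -⅓ - 1*5483 = -⅓ - 5483 = -16450/3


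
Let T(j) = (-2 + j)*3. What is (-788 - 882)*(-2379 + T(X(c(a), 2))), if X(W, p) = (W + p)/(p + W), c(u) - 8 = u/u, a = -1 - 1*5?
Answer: 3977940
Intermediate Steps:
a = -6 (a = -1 - 5 = -6)
c(u) = 9 (c(u) = 8 + u/u = 8 + 1 = 9)
X(W, p) = 1 (X(W, p) = (W + p)/(W + p) = 1)
T(j) = -6 + 3*j
(-788 - 882)*(-2379 + T(X(c(a), 2))) = (-788 - 882)*(-2379 + (-6 + 3*1)) = -1670*(-2379 + (-6 + 3)) = -1670*(-2379 - 3) = -1670*(-2382) = 3977940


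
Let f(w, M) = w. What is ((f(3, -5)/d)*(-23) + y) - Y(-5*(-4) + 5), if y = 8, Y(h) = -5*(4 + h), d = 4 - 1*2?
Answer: 237/2 ≈ 118.50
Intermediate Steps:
d = 2 (d = 4 - 2 = 2)
Y(h) = -20 - 5*h
((f(3, -5)/d)*(-23) + y) - Y(-5*(-4) + 5) = ((3/2)*(-23) + 8) - (-20 - 5*(-5*(-4) + 5)) = ((3*(1/2))*(-23) + 8) - (-20 - 5*(20 + 5)) = ((3/2)*(-23) + 8) - (-20 - 5*25) = (-69/2 + 8) - (-20 - 125) = -53/2 - 1*(-145) = -53/2 + 145 = 237/2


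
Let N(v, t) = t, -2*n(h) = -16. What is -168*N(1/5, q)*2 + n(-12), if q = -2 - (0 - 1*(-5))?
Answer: 2360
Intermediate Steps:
n(h) = 8 (n(h) = -1/2*(-16) = 8)
q = -7 (q = -2 - (0 + 5) = -2 - 1*5 = -2 - 5 = -7)
-168*N(1/5, q)*2 + n(-12) = -(-1176)*2 + 8 = -168*(-14) + 8 = 2352 + 8 = 2360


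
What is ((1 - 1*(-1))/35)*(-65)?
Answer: -26/7 ≈ -3.7143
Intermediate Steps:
((1 - 1*(-1))/35)*(-65) = ((1 + 1)*(1/35))*(-65) = (2*(1/35))*(-65) = (2/35)*(-65) = -26/7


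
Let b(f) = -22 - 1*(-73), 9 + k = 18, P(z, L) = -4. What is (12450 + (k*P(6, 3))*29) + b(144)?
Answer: 11457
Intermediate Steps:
k = 9 (k = -9 + 18 = 9)
b(f) = 51 (b(f) = -22 + 73 = 51)
(12450 + (k*P(6, 3))*29) + b(144) = (12450 + (9*(-4))*29) + 51 = (12450 - 36*29) + 51 = (12450 - 1044) + 51 = 11406 + 51 = 11457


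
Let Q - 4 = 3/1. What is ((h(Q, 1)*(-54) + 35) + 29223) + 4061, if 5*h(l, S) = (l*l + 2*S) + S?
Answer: 163787/5 ≈ 32757.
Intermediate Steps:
Q = 7 (Q = 4 + 3/1 = 4 + 3*1 = 4 + 3 = 7)
h(l, S) = l²/5 + 3*S/5 (h(l, S) = ((l*l + 2*S) + S)/5 = ((l² + 2*S) + S)/5 = (l² + 3*S)/5 = l²/5 + 3*S/5)
((h(Q, 1)*(-54) + 35) + 29223) + 4061 = ((((⅕)*7² + (⅗)*1)*(-54) + 35) + 29223) + 4061 = ((((⅕)*49 + ⅗)*(-54) + 35) + 29223) + 4061 = (((49/5 + ⅗)*(-54) + 35) + 29223) + 4061 = (((52/5)*(-54) + 35) + 29223) + 4061 = ((-2808/5 + 35) + 29223) + 4061 = (-2633/5 + 29223) + 4061 = 143482/5 + 4061 = 163787/5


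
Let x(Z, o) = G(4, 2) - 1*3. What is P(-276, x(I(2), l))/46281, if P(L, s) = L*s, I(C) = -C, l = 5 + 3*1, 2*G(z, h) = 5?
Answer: 46/15427 ≈ 0.0029818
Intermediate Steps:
G(z, h) = 5/2 (G(z, h) = (½)*5 = 5/2)
l = 8 (l = 5 + 3 = 8)
x(Z, o) = -½ (x(Z, o) = 5/2 - 1*3 = 5/2 - 3 = -½)
P(-276, x(I(2), l))/46281 = -276*(-½)/46281 = 138*(1/46281) = 46/15427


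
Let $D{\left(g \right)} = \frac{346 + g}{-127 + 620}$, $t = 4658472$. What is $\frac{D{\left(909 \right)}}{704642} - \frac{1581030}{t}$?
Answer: $- \frac{15256272312745}{44952767453412} \approx -0.33938$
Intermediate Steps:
$D{\left(g \right)} = \frac{346}{493} + \frac{g}{493}$ ($D{\left(g \right)} = \frac{346 + g}{493} = \left(346 + g\right) \frac{1}{493} = \frac{346}{493} + \frac{g}{493}$)
$\frac{D{\left(909 \right)}}{704642} - \frac{1581030}{t} = \frac{\frac{346}{493} + \frac{1}{493} \cdot 909}{704642} - \frac{1581030}{4658472} = \left(\frac{346}{493} + \frac{909}{493}\right) \frac{1}{704642} - \frac{87835}{258804} = \frac{1255}{493} \cdot \frac{1}{704642} - \frac{87835}{258804} = \frac{1255}{347388506} - \frac{87835}{258804} = - \frac{15256272312745}{44952767453412}$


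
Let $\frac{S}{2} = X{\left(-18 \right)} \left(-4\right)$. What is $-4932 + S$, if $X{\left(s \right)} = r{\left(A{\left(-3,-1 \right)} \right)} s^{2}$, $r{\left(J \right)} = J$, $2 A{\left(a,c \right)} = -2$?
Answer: $-2340$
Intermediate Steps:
$A{\left(a,c \right)} = -1$ ($A{\left(a,c \right)} = \frac{1}{2} \left(-2\right) = -1$)
$X{\left(s \right)} = - s^{2}$
$S = 2592$ ($S = 2 - \left(-18\right)^{2} \left(-4\right) = 2 \left(-1\right) 324 \left(-4\right) = 2 \left(\left(-324\right) \left(-4\right)\right) = 2 \cdot 1296 = 2592$)
$-4932 + S = -4932 + 2592 = -2340$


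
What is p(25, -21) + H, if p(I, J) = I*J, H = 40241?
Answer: 39716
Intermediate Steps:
p(25, -21) + H = 25*(-21) + 40241 = -525 + 40241 = 39716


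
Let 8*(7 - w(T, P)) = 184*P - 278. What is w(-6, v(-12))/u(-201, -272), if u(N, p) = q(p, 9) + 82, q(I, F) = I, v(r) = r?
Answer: -1271/760 ≈ -1.6724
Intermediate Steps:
u(N, p) = 82 + p (u(N, p) = p + 82 = 82 + p)
w(T, P) = 167/4 - 23*P (w(T, P) = 7 - (184*P - 278)/8 = 7 - (-278 + 184*P)/8 = 7 + (139/4 - 23*P) = 167/4 - 23*P)
w(-6, v(-12))/u(-201, -272) = (167/4 - 23*(-12))/(82 - 272) = (167/4 + 276)/(-190) = (1271/4)*(-1/190) = -1271/760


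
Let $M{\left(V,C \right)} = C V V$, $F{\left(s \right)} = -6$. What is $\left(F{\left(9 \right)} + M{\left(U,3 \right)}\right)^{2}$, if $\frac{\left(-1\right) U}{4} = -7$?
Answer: $5503716$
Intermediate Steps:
$U = 28$ ($U = \left(-4\right) \left(-7\right) = 28$)
$M{\left(V,C \right)} = C V^{2}$
$\left(F{\left(9 \right)} + M{\left(U,3 \right)}\right)^{2} = \left(-6 + 3 \cdot 28^{2}\right)^{2} = \left(-6 + 3 \cdot 784\right)^{2} = \left(-6 + 2352\right)^{2} = 2346^{2} = 5503716$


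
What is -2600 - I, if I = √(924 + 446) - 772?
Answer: -1828 - √1370 ≈ -1865.0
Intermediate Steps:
I = -772 + √1370 (I = √1370 - 772 = -772 + √1370 ≈ -734.99)
-2600 - I = -2600 - (-772 + √1370) = -2600 + (772 - √1370) = -1828 - √1370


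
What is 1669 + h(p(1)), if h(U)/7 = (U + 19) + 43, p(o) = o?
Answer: 2110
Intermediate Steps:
h(U) = 434 + 7*U (h(U) = 7*((U + 19) + 43) = 7*((19 + U) + 43) = 7*(62 + U) = 434 + 7*U)
1669 + h(p(1)) = 1669 + (434 + 7*1) = 1669 + (434 + 7) = 1669 + 441 = 2110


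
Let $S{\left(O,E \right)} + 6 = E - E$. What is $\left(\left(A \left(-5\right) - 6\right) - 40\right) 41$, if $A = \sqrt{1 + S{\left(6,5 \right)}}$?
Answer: $-1886 - 205 i \sqrt{5} \approx -1886.0 - 458.39 i$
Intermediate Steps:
$S{\left(O,E \right)} = -6$ ($S{\left(O,E \right)} = -6 + \left(E - E\right) = -6 + 0 = -6$)
$A = i \sqrt{5}$ ($A = \sqrt{1 - 6} = \sqrt{-5} = i \sqrt{5} \approx 2.2361 i$)
$\left(\left(A \left(-5\right) - 6\right) - 40\right) 41 = \left(\left(i \sqrt{5} \left(-5\right) - 6\right) - 40\right) 41 = \left(\left(- 5 i \sqrt{5} - 6\right) - 40\right) 41 = \left(\left(-6 - 5 i \sqrt{5}\right) - 40\right) 41 = \left(-46 - 5 i \sqrt{5}\right) 41 = -1886 - 205 i \sqrt{5}$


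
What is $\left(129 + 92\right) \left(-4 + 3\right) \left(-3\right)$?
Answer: $663$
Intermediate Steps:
$\left(129 + 92\right) \left(-4 + 3\right) \left(-3\right) = 221 \left(\left(-1\right) \left(-3\right)\right) = 221 \cdot 3 = 663$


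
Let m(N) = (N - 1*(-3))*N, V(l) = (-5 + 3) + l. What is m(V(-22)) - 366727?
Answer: -366223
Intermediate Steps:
V(l) = -2 + l
m(N) = N*(3 + N) (m(N) = (N + 3)*N = (3 + N)*N = N*(3 + N))
m(V(-22)) - 366727 = (-2 - 22)*(3 + (-2 - 22)) - 366727 = -24*(3 - 24) - 366727 = -24*(-21) - 366727 = 504 - 366727 = -366223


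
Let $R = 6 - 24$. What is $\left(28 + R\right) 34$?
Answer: $340$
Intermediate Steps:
$R = -18$ ($R = 6 - 24 = -18$)
$\left(28 + R\right) 34 = \left(28 - 18\right) 34 = 10 \cdot 34 = 340$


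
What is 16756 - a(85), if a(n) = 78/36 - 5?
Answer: 100553/6 ≈ 16759.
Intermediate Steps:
a(n) = -17/6 (a(n) = 78*(1/36) - 5 = 13/6 - 5 = -17/6)
16756 - a(85) = 16756 - 1*(-17/6) = 16756 + 17/6 = 100553/6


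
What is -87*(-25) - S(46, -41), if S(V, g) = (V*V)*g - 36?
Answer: 88967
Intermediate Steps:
S(V, g) = -36 + g*V² (S(V, g) = V²*g - 36 = g*V² - 36 = -36 + g*V²)
-87*(-25) - S(46, -41) = -87*(-25) - (-36 - 41*46²) = 2175 - (-36 - 41*2116) = 2175 - (-36 - 86756) = 2175 - 1*(-86792) = 2175 + 86792 = 88967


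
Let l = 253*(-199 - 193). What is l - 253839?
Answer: -353015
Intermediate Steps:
l = -99176 (l = 253*(-392) = -99176)
l - 253839 = -99176 - 253839 = -353015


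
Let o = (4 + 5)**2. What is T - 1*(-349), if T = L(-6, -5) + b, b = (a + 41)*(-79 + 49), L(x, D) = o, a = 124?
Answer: -4520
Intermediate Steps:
o = 81 (o = 9**2 = 81)
L(x, D) = 81
b = -4950 (b = (124 + 41)*(-79 + 49) = 165*(-30) = -4950)
T = -4869 (T = 81 - 4950 = -4869)
T - 1*(-349) = -4869 - 1*(-349) = -4869 + 349 = -4520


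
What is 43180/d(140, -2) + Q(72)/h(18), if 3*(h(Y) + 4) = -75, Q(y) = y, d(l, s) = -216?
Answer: -316943/1566 ≈ -202.39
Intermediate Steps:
h(Y) = -29 (h(Y) = -4 + (⅓)*(-75) = -4 - 25 = -29)
43180/d(140, -2) + Q(72)/h(18) = 43180/(-216) + 72/(-29) = 43180*(-1/216) + 72*(-1/29) = -10795/54 - 72/29 = -316943/1566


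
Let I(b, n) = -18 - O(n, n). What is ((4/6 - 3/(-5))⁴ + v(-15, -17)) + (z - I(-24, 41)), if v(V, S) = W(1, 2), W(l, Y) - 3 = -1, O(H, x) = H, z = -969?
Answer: -45837179/50625 ≈ -905.43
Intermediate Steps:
W(l, Y) = 2 (W(l, Y) = 3 - 1 = 2)
v(V, S) = 2
I(b, n) = -18 - n
((4/6 - 3/(-5))⁴ + v(-15, -17)) + (z - I(-24, 41)) = ((4/6 - 3/(-5))⁴ + 2) + (-969 - (-18 - 1*41)) = ((4*(⅙) - 3*(-⅕))⁴ + 2) + (-969 - (-18 - 41)) = ((⅔ + ⅗)⁴ + 2) + (-969 - 1*(-59)) = ((19/15)⁴ + 2) + (-969 + 59) = (130321/50625 + 2) - 910 = 231571/50625 - 910 = -45837179/50625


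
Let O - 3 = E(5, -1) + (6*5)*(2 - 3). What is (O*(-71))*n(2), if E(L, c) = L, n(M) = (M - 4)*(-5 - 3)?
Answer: 24992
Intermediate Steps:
n(M) = 32 - 8*M (n(M) = (-4 + M)*(-8) = 32 - 8*M)
O = -22 (O = 3 + (5 + (6*5)*(2 - 3)) = 3 + (5 + 30*(-1)) = 3 + (5 - 30) = 3 - 25 = -22)
(O*(-71))*n(2) = (-22*(-71))*(32 - 8*2) = 1562*(32 - 16) = 1562*16 = 24992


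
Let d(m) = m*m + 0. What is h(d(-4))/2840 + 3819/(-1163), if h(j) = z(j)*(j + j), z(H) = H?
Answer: -1281313/412865 ≈ -3.1035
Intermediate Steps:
d(m) = m² (d(m) = m² + 0 = m²)
h(j) = 2*j² (h(j) = j*(j + j) = j*(2*j) = 2*j²)
h(d(-4))/2840 + 3819/(-1163) = (2*((-4)²)²)/2840 + 3819/(-1163) = (2*16²)*(1/2840) + 3819*(-1/1163) = (2*256)*(1/2840) - 3819/1163 = 512*(1/2840) - 3819/1163 = 64/355 - 3819/1163 = -1281313/412865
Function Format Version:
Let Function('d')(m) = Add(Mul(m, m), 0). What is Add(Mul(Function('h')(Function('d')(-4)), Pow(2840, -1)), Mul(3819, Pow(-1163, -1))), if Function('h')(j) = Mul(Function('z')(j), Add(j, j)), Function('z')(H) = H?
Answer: Rational(-1281313, 412865) ≈ -3.1035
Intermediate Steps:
Function('d')(m) = Pow(m, 2) (Function('d')(m) = Add(Pow(m, 2), 0) = Pow(m, 2))
Function('h')(j) = Mul(2, Pow(j, 2)) (Function('h')(j) = Mul(j, Add(j, j)) = Mul(j, Mul(2, j)) = Mul(2, Pow(j, 2)))
Add(Mul(Function('h')(Function('d')(-4)), Pow(2840, -1)), Mul(3819, Pow(-1163, -1))) = Add(Mul(Mul(2, Pow(Pow(-4, 2), 2)), Pow(2840, -1)), Mul(3819, Pow(-1163, -1))) = Add(Mul(Mul(2, Pow(16, 2)), Rational(1, 2840)), Mul(3819, Rational(-1, 1163))) = Add(Mul(Mul(2, 256), Rational(1, 2840)), Rational(-3819, 1163)) = Add(Mul(512, Rational(1, 2840)), Rational(-3819, 1163)) = Add(Rational(64, 355), Rational(-3819, 1163)) = Rational(-1281313, 412865)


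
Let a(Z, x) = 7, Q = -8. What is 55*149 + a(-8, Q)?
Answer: 8202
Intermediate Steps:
55*149 + a(-8, Q) = 55*149 + 7 = 8195 + 7 = 8202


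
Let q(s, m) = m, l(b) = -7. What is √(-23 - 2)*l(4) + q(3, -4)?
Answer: -4 - 35*I ≈ -4.0 - 35.0*I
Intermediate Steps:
√(-23 - 2)*l(4) + q(3, -4) = √(-23 - 2)*(-7) - 4 = √(-25)*(-7) - 4 = (5*I)*(-7) - 4 = -35*I - 4 = -4 - 35*I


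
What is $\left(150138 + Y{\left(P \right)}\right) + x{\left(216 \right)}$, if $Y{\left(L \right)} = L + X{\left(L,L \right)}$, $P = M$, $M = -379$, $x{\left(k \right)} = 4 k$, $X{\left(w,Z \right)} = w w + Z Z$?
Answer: $437905$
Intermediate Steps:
$X{\left(w,Z \right)} = Z^{2} + w^{2}$ ($X{\left(w,Z \right)} = w^{2} + Z^{2} = Z^{2} + w^{2}$)
$P = -379$
$Y{\left(L \right)} = L + 2 L^{2}$ ($Y{\left(L \right)} = L + \left(L^{2} + L^{2}\right) = L + 2 L^{2}$)
$\left(150138 + Y{\left(P \right)}\right) + x{\left(216 \right)} = \left(150138 - 379 \left(1 + 2 \left(-379\right)\right)\right) + 4 \cdot 216 = \left(150138 - 379 \left(1 - 758\right)\right) + 864 = \left(150138 - -286903\right) + 864 = \left(150138 + 286903\right) + 864 = 437041 + 864 = 437905$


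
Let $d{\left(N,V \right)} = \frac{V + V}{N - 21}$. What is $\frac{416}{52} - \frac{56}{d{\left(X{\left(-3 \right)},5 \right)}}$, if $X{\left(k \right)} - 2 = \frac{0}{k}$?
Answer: $\frac{572}{5} \approx 114.4$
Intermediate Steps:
$X{\left(k \right)} = 2$ ($X{\left(k \right)} = 2 + \frac{0}{k} = 2 + 0 = 2$)
$d{\left(N,V \right)} = \frac{2 V}{-21 + N}$
$\frac{416}{52} - \frac{56}{d{\left(X{\left(-3 \right)},5 \right)}} = \frac{416}{52} - \frac{56}{2 \cdot 5 \frac{1}{-21 + 2}} = 416 \cdot \frac{1}{52} - \frac{56}{2 \cdot 5 \frac{1}{-19}} = 8 - \frac{56}{2 \cdot 5 \left(- \frac{1}{19}\right)} = 8 - \frac{56}{- \frac{10}{19}} = 8 - - \frac{532}{5} = 8 + \frac{532}{5} = \frac{572}{5}$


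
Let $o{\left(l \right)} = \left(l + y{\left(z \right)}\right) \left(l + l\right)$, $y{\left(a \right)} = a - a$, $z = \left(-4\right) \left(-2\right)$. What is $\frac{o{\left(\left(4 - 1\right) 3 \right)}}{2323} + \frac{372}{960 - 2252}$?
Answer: $- \frac{163713}{750329} \approx -0.21819$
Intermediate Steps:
$z = 8$
$y{\left(a \right)} = 0$
$o{\left(l \right)} = 2 l^{2}$ ($o{\left(l \right)} = \left(l + 0\right) \left(l + l\right) = l 2 l = 2 l^{2}$)
$\frac{o{\left(\left(4 - 1\right) 3 \right)}}{2323} + \frac{372}{960 - 2252} = \frac{2 \left(\left(4 - 1\right) 3\right)^{2}}{2323} + \frac{372}{960 - 2252} = 2 \left(3 \cdot 3\right)^{2} \cdot \frac{1}{2323} + \frac{372}{-1292} = 2 \cdot 9^{2} \cdot \frac{1}{2323} + 372 \left(- \frac{1}{1292}\right) = 2 \cdot 81 \cdot \frac{1}{2323} - \frac{93}{323} = 162 \cdot \frac{1}{2323} - \frac{93}{323} = \frac{162}{2323} - \frac{93}{323} = - \frac{163713}{750329}$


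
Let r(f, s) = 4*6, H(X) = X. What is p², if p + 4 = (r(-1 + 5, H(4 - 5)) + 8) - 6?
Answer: 484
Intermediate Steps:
r(f, s) = 24
p = 22 (p = -4 + ((24 + 8) - 6) = -4 + (32 - 6) = -4 + 26 = 22)
p² = 22² = 484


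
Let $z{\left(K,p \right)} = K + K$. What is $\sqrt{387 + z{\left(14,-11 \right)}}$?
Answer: $\sqrt{415} \approx 20.372$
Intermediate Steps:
$z{\left(K,p \right)} = 2 K$
$\sqrt{387 + z{\left(14,-11 \right)}} = \sqrt{387 + 2 \cdot 14} = \sqrt{387 + 28} = \sqrt{415}$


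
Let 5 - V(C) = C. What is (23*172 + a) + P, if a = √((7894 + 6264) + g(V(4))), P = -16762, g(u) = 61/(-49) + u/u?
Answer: -12806 + √693730/7 ≈ -12687.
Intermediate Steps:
V(C) = 5 - C
g(u) = -12/49 (g(u) = 61*(-1/49) + 1 = -61/49 + 1 = -12/49)
a = √693730/7 (a = √((7894 + 6264) - 12/49) = √(14158 - 12/49) = √(693730/49) = √693730/7 ≈ 118.99)
(23*172 + a) + P = (23*172 + √693730/7) - 16762 = (3956 + √693730/7) - 16762 = -12806 + √693730/7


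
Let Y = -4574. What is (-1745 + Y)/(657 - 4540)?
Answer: 6319/3883 ≈ 1.6273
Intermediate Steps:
(-1745 + Y)/(657 - 4540) = (-1745 - 4574)/(657 - 4540) = -6319/(-3883) = -6319*(-1/3883) = 6319/3883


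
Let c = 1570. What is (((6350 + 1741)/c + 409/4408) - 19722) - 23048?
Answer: -147978021971/3460280 ≈ -42765.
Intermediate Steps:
(((6350 + 1741)/c + 409/4408) - 19722) - 23048 = (((6350 + 1741)/1570 + 409/4408) - 19722) - 23048 = ((8091*(1/1570) + 409*(1/4408)) - 19722) - 23048 = ((8091/1570 + 409/4408) - 19722) - 23048 = (18153629/3460280 - 19722) - 23048 = -68225488531/3460280 - 23048 = -147978021971/3460280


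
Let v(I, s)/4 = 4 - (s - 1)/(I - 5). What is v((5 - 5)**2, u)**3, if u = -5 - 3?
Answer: 85184/125 ≈ 681.47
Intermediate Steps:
u = -8
v(I, s) = 16 - 4*(-1 + s)/(-5 + I) (v(I, s) = 4*(4 - (s - 1)/(I - 5)) = 4*(4 - (-1 + s)/(-5 + I)) = 16 - 4*(-1 + s)/(-5 + I))
v((5 - 5)**2, u)**3 = (4*(-19 - 1*(-8) + 4*(5 - 5)**2)/(-5 + (5 - 5)**2))**3 = (4*(-19 + 8 + 4*0**2)/(-5 + 0**2))**3 = (4*(-19 + 8 + 4*0)/(-5 + 0))**3 = (4*(-19 + 8 + 0)/(-5))**3 = (4*(-1/5)*(-11))**3 = (44/5)**3 = 85184/125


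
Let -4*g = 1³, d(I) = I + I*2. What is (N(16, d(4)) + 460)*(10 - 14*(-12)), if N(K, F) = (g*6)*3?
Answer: 81079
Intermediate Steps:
d(I) = 3*I (d(I) = I + 2*I = 3*I)
g = -¼ (g = -¼*1³ = -¼*1 = -¼ ≈ -0.25000)
N(K, F) = -9/2 (N(K, F) = -¼*6*3 = -3/2*3 = -9/2)
(N(16, d(4)) + 460)*(10 - 14*(-12)) = (-9/2 + 460)*(10 - 14*(-12)) = 911*(10 + 168)/2 = (911/2)*178 = 81079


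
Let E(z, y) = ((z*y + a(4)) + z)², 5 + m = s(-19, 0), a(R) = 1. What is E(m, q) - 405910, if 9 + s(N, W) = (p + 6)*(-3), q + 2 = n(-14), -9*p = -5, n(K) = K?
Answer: -149874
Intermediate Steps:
p = 5/9 (p = -⅑*(-5) = 5/9 ≈ 0.55556)
q = -16 (q = -2 - 14 = -16)
s(N, W) = -86/3 (s(N, W) = -9 + (5/9 + 6)*(-3) = -9 + (59/9)*(-3) = -9 - 59/3 = -86/3)
m = -101/3 (m = -5 - 86/3 = -101/3 ≈ -33.667)
E(z, y) = (1 + z + y*z)² (E(z, y) = ((z*y + 1) + z)² = ((y*z + 1) + z)² = ((1 + y*z) + z)² = (1 + z + y*z)²)
E(m, q) - 405910 = (1 - 101/3 - 16*(-101/3))² - 405910 = (1 - 101/3 + 1616/3)² - 405910 = 506² - 405910 = 256036 - 405910 = -149874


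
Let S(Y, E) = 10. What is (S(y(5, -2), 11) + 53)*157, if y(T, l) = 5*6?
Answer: 9891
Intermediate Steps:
y(T, l) = 30
(S(y(5, -2), 11) + 53)*157 = (10 + 53)*157 = 63*157 = 9891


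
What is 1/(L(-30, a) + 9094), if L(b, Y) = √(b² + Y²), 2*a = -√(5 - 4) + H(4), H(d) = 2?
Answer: 36376/330799743 - 2*√3601/330799743 ≈ 0.00010960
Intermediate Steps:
a = ½ (a = (-√(5 - 4) + 2)/2 = (-√1 + 2)/2 = (-1*1 + 2)/2 = (-1 + 2)/2 = (½)*1 = ½ ≈ 0.50000)
L(b, Y) = √(Y² + b²)
1/(L(-30, a) + 9094) = 1/(√((½)² + (-30)²) + 9094) = 1/(√(¼ + 900) + 9094) = 1/(√(3601/4) + 9094) = 1/(√3601/2 + 9094) = 1/(9094 + √3601/2)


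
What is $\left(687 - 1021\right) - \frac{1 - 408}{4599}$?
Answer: $- \frac{1535659}{4599} \approx -333.91$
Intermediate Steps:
$\left(687 - 1021\right) - \frac{1 - 408}{4599} = \left(687 - 1021\right) - \left(1 - 408\right) \frac{1}{4599} = -334 - \left(-407\right) \frac{1}{4599} = -334 - - \frac{407}{4599} = -334 + \frac{407}{4599} = - \frac{1535659}{4599}$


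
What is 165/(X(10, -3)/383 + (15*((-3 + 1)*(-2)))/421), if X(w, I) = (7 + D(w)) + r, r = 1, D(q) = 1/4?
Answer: 35473460/35271 ≈ 1005.7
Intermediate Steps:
D(q) = 1/4
X(w, I) = 33/4 (X(w, I) = (7 + 1/4) + 1 = 29/4 + 1 = 33/4)
165/(X(10, -3)/383 + (15*((-3 + 1)*(-2)))/421) = 165/((33/4)/383 + (15*((-3 + 1)*(-2)))/421) = 165/((33/4)*(1/383) + (15*(-2*(-2)))*(1/421)) = 165/(33/1532 + (15*4)*(1/421)) = 165/(33/1532 + 60*(1/421)) = 165/(33/1532 + 60/421) = 165/(105813/644972) = 165*(644972/105813) = 35473460/35271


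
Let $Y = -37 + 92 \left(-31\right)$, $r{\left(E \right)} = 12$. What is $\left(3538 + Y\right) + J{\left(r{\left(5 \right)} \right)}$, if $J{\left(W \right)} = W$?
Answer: $661$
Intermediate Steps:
$Y = -2889$ ($Y = -37 - 2852 = -2889$)
$\left(3538 + Y\right) + J{\left(r{\left(5 \right)} \right)} = \left(3538 - 2889\right) + 12 = 649 + 12 = 661$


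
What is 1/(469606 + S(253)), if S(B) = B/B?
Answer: 1/469607 ≈ 2.1294e-6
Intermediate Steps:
S(B) = 1
1/(469606 + S(253)) = 1/(469606 + 1) = 1/469607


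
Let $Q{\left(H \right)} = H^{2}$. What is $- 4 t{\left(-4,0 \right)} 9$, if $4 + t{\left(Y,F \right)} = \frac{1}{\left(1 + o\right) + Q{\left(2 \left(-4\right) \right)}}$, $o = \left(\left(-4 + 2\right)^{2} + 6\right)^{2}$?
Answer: $\frac{7908}{55} \approx 143.78$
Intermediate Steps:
$o = 100$ ($o = \left(\left(-2\right)^{2} + 6\right)^{2} = \left(4 + 6\right)^{2} = 10^{2} = 100$)
$t{\left(Y,F \right)} = - \frac{659}{165}$ ($t{\left(Y,F \right)} = -4 + \frac{1}{\left(1 + 100\right) + \left(2 \left(-4\right)\right)^{2}} = -4 + \frac{1}{101 + \left(-8\right)^{2}} = -4 + \frac{1}{101 + 64} = -4 + \frac{1}{165} = - \frac{659}{165}$)
$- 4 t{\left(-4,0 \right)} 9 = \left(-4\right) \left(- \frac{659}{165}\right) 9 = \frac{2636}{165} \cdot 9 = \frac{7908}{55}$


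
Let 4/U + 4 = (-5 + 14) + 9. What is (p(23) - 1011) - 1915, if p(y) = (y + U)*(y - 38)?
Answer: -22927/7 ≈ -3275.3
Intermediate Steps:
U = 2/7 (U = 4/(-4 + ((-5 + 14) + 9)) = 4/(-4 + (9 + 9)) = 4/(-4 + 18) = 4/14 = 4*(1/14) = 2/7 ≈ 0.28571)
p(y) = (-38 + y)*(2/7 + y) (p(y) = (y + 2/7)*(y - 38) = (2/7 + y)*(-38 + y) = (-38 + y)*(2/7 + y))
(p(23) - 1011) - 1915 = ((-76/7 + 23² - 264/7*23) - 1011) - 1915 = ((-76/7 + 529 - 6072/7) - 1011) - 1915 = (-2445/7 - 1011) - 1915 = -9522/7 - 1915 = -22927/7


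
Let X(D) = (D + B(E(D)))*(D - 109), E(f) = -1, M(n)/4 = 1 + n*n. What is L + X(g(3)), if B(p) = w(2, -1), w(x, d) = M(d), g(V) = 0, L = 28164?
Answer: 27292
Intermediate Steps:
M(n) = 4 + 4*n² (M(n) = 4*(1 + n*n) = 4*(1 + n²) = 4 + 4*n²)
w(x, d) = 4 + 4*d²
B(p) = 8 (B(p) = 4 + 4*(-1)² = 4 + 4*1 = 4 + 4 = 8)
X(D) = (-109 + D)*(8 + D) (X(D) = (D + 8)*(D - 109) = (8 + D)*(-109 + D) = (-109 + D)*(8 + D))
L + X(g(3)) = 28164 + (-872 + 0² - 101*0) = 28164 + (-872 + 0 + 0) = 28164 - 872 = 27292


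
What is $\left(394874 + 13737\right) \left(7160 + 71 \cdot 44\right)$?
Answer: $4202155524$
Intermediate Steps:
$\left(394874 + 13737\right) \left(7160 + 71 \cdot 44\right) = 408611 \left(7160 + 3124\right) = 408611 \cdot 10284 = 4202155524$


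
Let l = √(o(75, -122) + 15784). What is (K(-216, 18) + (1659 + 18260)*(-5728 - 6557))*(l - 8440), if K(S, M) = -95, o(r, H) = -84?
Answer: 2065310284400 - 2447050100*√157 ≈ 2.0346e+12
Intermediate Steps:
l = 10*√157 (l = √(-84 + 15784) = √15700 = 10*√157 ≈ 125.30)
(K(-216, 18) + (1659 + 18260)*(-5728 - 6557))*(l - 8440) = (-95 + (1659 + 18260)*(-5728 - 6557))*(10*√157 - 8440) = (-95 + 19919*(-12285))*(-8440 + 10*√157) = (-95 - 244704915)*(-8440 + 10*√157) = -244705010*(-8440 + 10*√157) = 2065310284400 - 2447050100*√157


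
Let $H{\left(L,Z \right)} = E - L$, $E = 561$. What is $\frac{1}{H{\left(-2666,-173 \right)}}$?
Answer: $\frac{1}{3227} \approx 0.00030989$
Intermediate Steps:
$H{\left(L,Z \right)} = 561 - L$
$\frac{1}{H{\left(-2666,-173 \right)}} = \frac{1}{561 - -2666} = \frac{1}{561 + 2666} = \frac{1}{3227}$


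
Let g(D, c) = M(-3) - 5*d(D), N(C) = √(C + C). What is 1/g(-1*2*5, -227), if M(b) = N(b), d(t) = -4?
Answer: 10/203 - I*√6/406 ≈ 0.049261 - 0.0060332*I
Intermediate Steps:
N(C) = √2*√C (N(C) = √(2*C) = √2*√C)
M(b) = √2*√b
g(D, c) = 20 + I*√6 (g(D, c) = √2*√(-3) - 5*(-4) = √2*(I*√3) + 20 = I*√6 + 20 = 20 + I*√6)
1/g(-1*2*5, -227) = 1/(20 + I*√6)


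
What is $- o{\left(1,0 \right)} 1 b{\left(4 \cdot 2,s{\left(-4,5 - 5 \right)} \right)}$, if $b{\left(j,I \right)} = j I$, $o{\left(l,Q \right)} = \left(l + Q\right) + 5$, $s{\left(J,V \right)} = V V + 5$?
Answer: $-240$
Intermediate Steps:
$s{\left(J,V \right)} = 5 + V^{2}$ ($s{\left(J,V \right)} = V^{2} + 5 = 5 + V^{2}$)
$o{\left(l,Q \right)} = 5 + Q + l$ ($o{\left(l,Q \right)} = \left(Q + l\right) + 5 = 5 + Q + l$)
$b{\left(j,I \right)} = I j$
$- o{\left(1,0 \right)} 1 b{\left(4 \cdot 2,s{\left(-4,5 - 5 \right)} \right)} = - \left(5 + 0 + 1\right) 1 \left(5 + \left(5 - 5\right)^{2}\right) 4 \cdot 2 = - 6 \cdot 1 \left(5 + 0^{2}\right) 8 = - 6 \left(5 + 0\right) 8 = - 6 \cdot 5 \cdot 8 = - 6 \cdot 40 = \left(-1\right) 240 = -240$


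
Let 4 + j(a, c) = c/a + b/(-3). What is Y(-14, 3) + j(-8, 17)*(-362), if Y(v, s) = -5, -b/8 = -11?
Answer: 153971/12 ≈ 12831.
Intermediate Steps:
b = 88 (b = -8*(-11) = 88)
j(a, c) = -100/3 + c/a (j(a, c) = -4 + (c/a + 88/(-3)) = -4 + (c/a + 88*(-⅓)) = -4 + (c/a - 88/3) = -4 + (-88/3 + c/a) = -100/3 + c/a)
Y(-14, 3) + j(-8, 17)*(-362) = -5 + (-100/3 + 17/(-8))*(-362) = -5 + (-100/3 + 17*(-⅛))*(-362) = -5 + (-100/3 - 17/8)*(-362) = -5 - 851/24*(-362) = -5 + 154031/12 = 153971/12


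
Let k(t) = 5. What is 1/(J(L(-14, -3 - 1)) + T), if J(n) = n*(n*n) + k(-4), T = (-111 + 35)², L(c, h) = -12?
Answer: 1/4053 ≈ 0.00024673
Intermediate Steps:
T = 5776 (T = (-76)² = 5776)
J(n) = 5 + n³ (J(n) = n*(n*n) + 5 = n*n² + 5 = n³ + 5 = 5 + n³)
1/(J(L(-14, -3 - 1)) + T) = 1/((5 + (-12)³) + 5776) = 1/((5 - 1728) + 5776) = 1/(-1723 + 5776) = 1/4053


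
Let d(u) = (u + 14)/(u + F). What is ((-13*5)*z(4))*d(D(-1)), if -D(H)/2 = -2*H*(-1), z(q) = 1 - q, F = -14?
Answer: -351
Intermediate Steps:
D(H) = -4*H (D(H) = -2*(-2*H)*(-1) = -4*H)
d(u) = (14 + u)/(-14 + u) (d(u) = (u + 14)/(u - 14) = (14 + u)/(-14 + u))
((-13*5)*z(4))*d(D(-1)) = ((-13*5)*(1 - 1*4))*((14 - 4*(-1))/(-14 - 4*(-1))) = (-65*(1 - 4))*((14 + 4)/(-14 + 4)) = (-65*(-3))*(18/(-10)) = 195*(-1/10*18) = 195*(-9/5) = -351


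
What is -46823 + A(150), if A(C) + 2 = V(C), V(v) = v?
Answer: -46675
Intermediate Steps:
A(C) = -2 + C
-46823 + A(150) = -46823 + (-2 + 150) = -46823 + 148 = -46675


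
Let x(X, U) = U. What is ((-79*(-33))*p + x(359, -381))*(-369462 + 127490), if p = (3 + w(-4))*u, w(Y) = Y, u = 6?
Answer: 3877117356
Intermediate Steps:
p = -6 (p = (3 - 4)*6 = -1*6 = -6)
((-79*(-33))*p + x(359, -381))*(-369462 + 127490) = (-79*(-33)*(-6) - 381)*(-369462 + 127490) = (2607*(-6) - 381)*(-241972) = (-15642 - 381)*(-241972) = -16023*(-241972) = 3877117356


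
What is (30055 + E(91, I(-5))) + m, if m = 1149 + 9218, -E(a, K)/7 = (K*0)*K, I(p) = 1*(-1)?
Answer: 40422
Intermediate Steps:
I(p) = -1
E(a, K) = 0 (E(a, K) = -7*K*0*K = -0*K = -7*0 = 0)
m = 10367
(30055 + E(91, I(-5))) + m = (30055 + 0) + 10367 = 30055 + 10367 = 40422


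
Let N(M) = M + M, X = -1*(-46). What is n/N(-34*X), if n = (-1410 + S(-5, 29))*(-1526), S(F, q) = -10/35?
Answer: -269012/391 ≈ -688.01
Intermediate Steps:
S(F, q) = -2/7 (S(F, q) = -10*1/35 = -2/7)
X = 46
N(M) = 2*M
n = 2152096 (n = (-1410 - 2/7)*(-1526) = -9872/7*(-1526) = 2152096)
n/N(-34*X) = 2152096/((2*(-34*46))) = 2152096/((2*(-1564))) = 2152096/(-3128) = 2152096*(-1/3128) = -269012/391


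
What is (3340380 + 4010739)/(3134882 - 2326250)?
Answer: 816791/89848 ≈ 9.0908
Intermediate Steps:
(3340380 + 4010739)/(3134882 - 2326250) = 7351119/808632 = 7351119*(1/808632) = 816791/89848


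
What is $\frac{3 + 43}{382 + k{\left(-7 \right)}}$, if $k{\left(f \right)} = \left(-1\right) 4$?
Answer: $\frac{23}{189} \approx 0.12169$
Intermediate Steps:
$k{\left(f \right)} = -4$
$\frac{3 + 43}{382 + k{\left(-7 \right)}} = \frac{3 + 43}{382 - 4} = \frac{46}{378} = 46 \cdot \frac{1}{378} = \frac{23}{189}$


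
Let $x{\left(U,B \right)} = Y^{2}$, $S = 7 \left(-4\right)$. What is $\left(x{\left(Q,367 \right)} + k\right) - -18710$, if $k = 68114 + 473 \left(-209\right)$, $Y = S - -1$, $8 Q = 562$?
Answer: $-11304$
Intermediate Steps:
$Q = \frac{281}{4}$ ($Q = \frac{1}{8} \cdot 562 = \frac{281}{4} \approx 70.25$)
$S = -28$
$Y = -27$ ($Y = -28 - -1 = -28 + 1 = -27$)
$k = -30743$ ($k = 68114 - 98857 = -30743$)
$x{\left(U,B \right)} = 729$ ($x{\left(U,B \right)} = \left(-27\right)^{2} = 729$)
$\left(x{\left(Q,367 \right)} + k\right) - -18710 = \left(729 - 30743\right) - -18710 = -30014 + \left(-79032 + 97742\right) = -30014 + 18710 = -11304$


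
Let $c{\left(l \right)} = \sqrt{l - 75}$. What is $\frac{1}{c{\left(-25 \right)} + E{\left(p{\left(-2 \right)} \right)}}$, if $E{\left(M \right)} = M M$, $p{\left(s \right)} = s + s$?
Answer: $\frac{4}{89} - \frac{5 i}{178} \approx 0.044944 - 0.02809 i$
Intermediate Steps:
$c{\left(l \right)} = \sqrt{-75 + l}$
$p{\left(s \right)} = 2 s$
$E{\left(M \right)} = M^{2}$
$\frac{1}{c{\left(-25 \right)} + E{\left(p{\left(-2 \right)} \right)}} = \frac{1}{\sqrt{-75 - 25} + \left(2 \left(-2\right)\right)^{2}} = \frac{1}{\sqrt{-100} + \left(-4\right)^{2}} = \frac{1}{10 i + 16} = \frac{1}{16 + 10 i} = \frac{16 - 10 i}{356}$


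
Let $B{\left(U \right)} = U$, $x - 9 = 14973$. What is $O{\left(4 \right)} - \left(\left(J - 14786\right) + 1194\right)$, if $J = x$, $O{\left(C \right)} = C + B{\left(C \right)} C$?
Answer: $-1370$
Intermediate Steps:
$x = 14982$ ($x = 9 + 14973 = 14982$)
$O{\left(C \right)} = C + C^{2}$ ($O{\left(C \right)} = C + C C = C + C^{2}$)
$J = 14982$
$O{\left(4 \right)} - \left(\left(J - 14786\right) + 1194\right) = 4 \left(1 + 4\right) - \left(\left(14982 - 14786\right) + 1194\right) = 4 \cdot 5 - \left(196 + 1194\right) = 20 - 1390 = -1370$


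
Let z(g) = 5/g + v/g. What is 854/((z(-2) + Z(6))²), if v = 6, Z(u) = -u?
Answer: 3416/529 ≈ 6.4575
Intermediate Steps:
z(g) = 11/g (z(g) = 5/g + 6/g = 11/g)
854/((z(-2) + Z(6))²) = 854/((11/(-2) - 1*6)²) = 854/((11*(-½) - 6)²) = 854/((-11/2 - 6)²) = 854/((-23/2)²) = 854/(529/4) = 854*(4/529) = 3416/529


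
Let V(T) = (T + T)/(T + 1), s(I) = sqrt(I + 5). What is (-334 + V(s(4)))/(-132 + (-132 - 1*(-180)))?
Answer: 95/24 ≈ 3.9583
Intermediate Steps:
s(I) = sqrt(5 + I)
V(T) = 2*T/(1 + T) (V(T) = (2*T)/(1 + T) = 2*T/(1 + T))
(-334 + V(s(4)))/(-132 + (-132 - 1*(-180))) = (-334 + 2*sqrt(5 + 4)/(1 + sqrt(5 + 4)))/(-132 + (-132 - 1*(-180))) = (-334 + 2*sqrt(9)/(1 + sqrt(9)))/(-132 + (-132 + 180)) = (-334 + 2*3/(1 + 3))/(-132 + 48) = (-334 + 2*3/4)/(-84) = (-334 + 2*3*(1/4))*(-1/84) = (-334 + 3/2)*(-1/84) = -665/2*(-1/84) = 95/24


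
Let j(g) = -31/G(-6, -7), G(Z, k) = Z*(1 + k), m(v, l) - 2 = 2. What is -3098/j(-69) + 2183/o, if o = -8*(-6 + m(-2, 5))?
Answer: 1852121/496 ≈ 3734.1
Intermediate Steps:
m(v, l) = 4 (m(v, l) = 2 + 2 = 4)
j(g) = -31/36 (j(g) = -31*(-1/(6*(1 - 7))) = -31/((-6*(-6))) = -31/36)
o = 16 (o = -8*(-6 + 4) = -8*(-2) = 16)
-3098/j(-69) + 2183/o = -3098/(-31/36) + 2183/16 = -3098*(-36/31) + 2183*(1/16) = 111528/31 + 2183/16 = 1852121/496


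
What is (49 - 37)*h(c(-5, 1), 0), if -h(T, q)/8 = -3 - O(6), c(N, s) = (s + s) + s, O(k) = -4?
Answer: -96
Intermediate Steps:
c(N, s) = 3*s (c(N, s) = 2*s + s = 3*s)
h(T, q) = -8 (h(T, q) = -8*(-3 - 1*(-4)) = -8*(-3 + 4) = -8*1 = -8)
(49 - 37)*h(c(-5, 1), 0) = (49 - 37)*(-8) = 12*(-8) = -96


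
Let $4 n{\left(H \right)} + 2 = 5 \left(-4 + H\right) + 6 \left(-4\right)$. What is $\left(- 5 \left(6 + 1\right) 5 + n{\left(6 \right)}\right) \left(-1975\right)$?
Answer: $353525$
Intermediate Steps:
$n{\left(H \right)} = - \frac{23}{2} + \frac{5 H}{4}$ ($n{\left(H \right)} = - \frac{1}{2} + \frac{5 \left(-4 + H\right) + 6 \left(-4\right)}{4} = - \frac{1}{2} + \frac{\left(-20 + 5 H\right) - 24}{4} = - \frac{1}{2} + \frac{-44 + 5 H}{4} = - \frac{1}{2} + \left(-11 + \frac{5 H}{4}\right) = - \frac{23}{2} + \frac{5 H}{4}$)
$\left(- 5 \left(6 + 1\right) 5 + n{\left(6 \right)}\right) \left(-1975\right) = \left(- 5 \left(6 + 1\right) 5 + \left(- \frac{23}{2} + \frac{5}{4} \cdot 6\right)\right) \left(-1975\right) = \left(\left(-5\right) 7 \cdot 5 + \left(- \frac{23}{2} + \frac{15}{2}\right)\right) \left(-1975\right) = \left(\left(-35\right) 5 - 4\right) \left(-1975\right) = \left(-175 - 4\right) \left(-1975\right) = \left(-179\right) \left(-1975\right) = 353525$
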